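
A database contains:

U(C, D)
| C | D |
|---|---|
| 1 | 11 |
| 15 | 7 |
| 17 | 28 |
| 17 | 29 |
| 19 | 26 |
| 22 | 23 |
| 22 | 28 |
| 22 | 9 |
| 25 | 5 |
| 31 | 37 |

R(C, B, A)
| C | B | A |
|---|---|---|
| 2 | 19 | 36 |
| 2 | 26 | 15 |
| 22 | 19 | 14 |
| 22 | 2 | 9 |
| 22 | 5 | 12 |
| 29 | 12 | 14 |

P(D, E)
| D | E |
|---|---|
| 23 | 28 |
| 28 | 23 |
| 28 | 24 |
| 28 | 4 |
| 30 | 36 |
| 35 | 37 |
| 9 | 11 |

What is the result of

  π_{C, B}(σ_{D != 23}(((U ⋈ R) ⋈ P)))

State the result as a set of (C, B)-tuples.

{(22, 19), (22, 2), (22, 5)}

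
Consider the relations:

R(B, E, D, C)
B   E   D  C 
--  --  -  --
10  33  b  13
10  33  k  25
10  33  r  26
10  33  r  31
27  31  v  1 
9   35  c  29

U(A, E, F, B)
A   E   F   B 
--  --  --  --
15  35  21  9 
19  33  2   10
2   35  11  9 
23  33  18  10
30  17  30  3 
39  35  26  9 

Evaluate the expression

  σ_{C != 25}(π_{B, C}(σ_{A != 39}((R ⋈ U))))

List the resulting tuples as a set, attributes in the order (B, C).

Joining R and U on B, E yields {(10, 33, b, 13, 19, 2), (10, 33, b, 13, 23, 18), (10, 33, k, 25, 19, 2), (10, 33, k, 25, 23, 18), (10, 33, r, 26, 19, 2), (10, 33, r, 26, 23, 18), (10, 33, r, 31, 19, 2), (10, 33, r, 31, 23, 18), (9, 35, c, 29, 15, 21), (9, 35, c, 29, 2, 11), (9, 35, c, 29, 39, 26)}.
Selection A != 39: {(10, 33, b, 13, 19, 2), (10, 33, b, 13, 23, 18), (10, 33, k, 25, 19, 2), (10, 33, k, 25, 23, 18), (10, 33, r, 26, 19, 2), (10, 33, r, 26, 23, 18), (10, 33, r, 31, 19, 2), (10, 33, r, 31, 23, 18), (9, 35, c, 29, 15, 21), (9, 35, c, 29, 2, 11)}
π[B, C]: project onto (B, C) (5 duplicate(s) eliminated) → {(10, 13), (10, 25), (10, 26), (10, 31), (9, 29)}
Selection C != 25: {(10, 13), (10, 26), (10, 31), (9, 29)}

{(10, 13), (10, 26), (10, 31), (9, 29)}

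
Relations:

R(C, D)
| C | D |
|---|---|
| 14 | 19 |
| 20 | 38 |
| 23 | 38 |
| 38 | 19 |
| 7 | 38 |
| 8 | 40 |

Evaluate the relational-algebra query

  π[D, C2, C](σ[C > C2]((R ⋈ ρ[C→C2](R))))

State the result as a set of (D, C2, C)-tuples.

ρ[C→C2]: schema becomes (C2, D); tuples unchanged.
Natural join on D: {(14, 19, 14), (14, 19, 38), (20, 38, 20), (20, 38, 23), (20, 38, 7), (23, 38, 20), (23, 38, 23), (23, 38, 7), (38, 19, 14), (38, 19, 38), (7, 38, 20), (7, 38, 23), (7, 38, 7), (8, 40, 8)}
Selection C > C2: {(20, 38, 7), (23, 38, 20), (23, 38, 7), (38, 19, 14)}
Keep only column(s) D, C2, C: {(19, 14, 38), (38, 20, 23), (38, 7, 20), (38, 7, 23)}

{(19, 14, 38), (38, 20, 23), (38, 7, 20), (38, 7, 23)}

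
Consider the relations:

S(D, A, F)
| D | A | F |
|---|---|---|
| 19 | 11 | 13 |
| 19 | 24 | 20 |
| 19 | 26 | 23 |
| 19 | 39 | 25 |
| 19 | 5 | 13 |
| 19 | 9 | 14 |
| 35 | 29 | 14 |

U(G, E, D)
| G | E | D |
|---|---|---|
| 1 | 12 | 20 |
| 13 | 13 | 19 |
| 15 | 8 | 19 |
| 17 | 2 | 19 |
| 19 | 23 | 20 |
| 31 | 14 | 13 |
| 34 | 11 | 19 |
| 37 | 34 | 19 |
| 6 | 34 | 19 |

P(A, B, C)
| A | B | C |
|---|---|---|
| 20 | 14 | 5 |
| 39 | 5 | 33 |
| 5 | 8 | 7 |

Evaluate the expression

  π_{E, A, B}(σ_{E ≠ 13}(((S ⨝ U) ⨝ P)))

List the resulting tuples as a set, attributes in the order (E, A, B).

{(11, 39, 5), (11, 5, 8), (2, 39, 5), (2, 5, 8), (34, 39, 5), (34, 5, 8), (8, 39, 5), (8, 5, 8)}

S ⋈ U (natural join on D): {(19, 11, 13, 13, 13), (19, 11, 13, 15, 8), (19, 11, 13, 17, 2), (19, 11, 13, 34, 11), (19, 11, 13, 37, 34), (19, 11, 13, 6, 34), (19, 24, 20, 13, 13), (19, 24, 20, 15, 8), (19, 24, 20, 17, 2), (19, 24, 20, 34, 11), (19, 24, 20, 37, 34), (19, 24, 20, 6, 34), (19, 26, 23, 13, 13), (19, 26, 23, 15, 8), (19, 26, 23, 17, 2), (19, 26, 23, 34, 11), (19, 26, 23, 37, 34), (19, 26, 23, 6, 34), (19, 39, 25, 13, 13), (19, 39, 25, 15, 8), (19, 39, 25, 17, 2), (19, 39, 25, 34, 11), (19, 39, 25, 37, 34), (19, 39, 25, 6, 34), (19, 5, 13, 13, 13), (19, 5, 13, 15, 8), (19, 5, 13, 17, 2), (19, 5, 13, 34, 11), (19, 5, 13, 37, 34), (19, 5, 13, 6, 34), (19, 9, 14, 13, 13), (19, 9, 14, 15, 8), (19, 9, 14, 17, 2), (19, 9, 14, 34, 11), (19, 9, 14, 37, 34), (19, 9, 14, 6, 34)}
(S ⨝ U) ⋈ P (natural join on A): {(19, 39, 25, 13, 13, 5, 33), (19, 39, 25, 15, 8, 5, 33), (19, 39, 25, 17, 2, 5, 33), (19, 39, 25, 34, 11, 5, 33), (19, 39, 25, 37, 34, 5, 33), (19, 39, 25, 6, 34, 5, 33), (19, 5, 13, 13, 13, 8, 7), (19, 5, 13, 15, 8, 8, 7), (19, 5, 13, 17, 2, 8, 7), (19, 5, 13, 34, 11, 8, 7), (19, 5, 13, 37, 34, 8, 7), (19, 5, 13, 6, 34, 8, 7)}
Selection E ≠ 13: {(19, 39, 25, 15, 8, 5, 33), (19, 39, 25, 17, 2, 5, 33), (19, 39, 25, 34, 11, 5, 33), (19, 39, 25, 37, 34, 5, 33), (19, 39, 25, 6, 34, 5, 33), (19, 5, 13, 15, 8, 8, 7), (19, 5, 13, 17, 2, 8, 7), (19, 5, 13, 34, 11, 8, 7), (19, 5, 13, 37, 34, 8, 7), (19, 5, 13, 6, 34, 8, 7)}
Projecting to E, A, B (2 duplicate(s) eliminated): {(11, 39, 5), (11, 5, 8), (2, 39, 5), (2, 5, 8), (34, 39, 5), (34, 5, 8), (8, 39, 5), (8, 5, 8)}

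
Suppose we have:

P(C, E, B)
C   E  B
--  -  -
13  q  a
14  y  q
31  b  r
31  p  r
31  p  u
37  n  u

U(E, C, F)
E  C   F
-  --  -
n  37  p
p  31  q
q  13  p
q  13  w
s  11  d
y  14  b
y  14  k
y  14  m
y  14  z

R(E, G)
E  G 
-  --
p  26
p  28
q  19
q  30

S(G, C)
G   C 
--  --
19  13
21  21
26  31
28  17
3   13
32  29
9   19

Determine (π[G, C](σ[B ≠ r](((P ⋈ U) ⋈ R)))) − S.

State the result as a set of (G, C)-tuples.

P ⋈ U (natural join on C, E): {(13, q, a, p), (13, q, a, w), (14, y, q, b), (14, y, q, k), (14, y, q, m), (14, y, q, z), (31, p, r, q), (31, p, u, q), (37, n, u, p)}
(P ⋈ U) ⋈ R (natural join on E): {(13, q, a, p, 19), (13, q, a, p, 30), (13, q, a, w, 19), (13, q, a, w, 30), (31, p, r, q, 26), (31, p, r, q, 28), (31, p, u, q, 26), (31, p, u, q, 28)}
σ[B ≠ r]: keep tuples satisfying B ≠ r → {(13, q, a, p, 19), (13, q, a, p, 30), (13, q, a, w, 19), (13, q, a, w, 30), (31, p, u, q, 26), (31, p, u, q, 28)}
π_{G, C} gives {(19, 13), (26, 31), (28, 31), (30, 13)} (2 duplicate(s) eliminated).
Difference: {(19, 13), (26, 31), (28, 31), (30, 13)} with {(19, 13), (21, 21), (26, 31), (28, 17), (3, 13), (32, 29), (9, 19)} → {(28, 31), (30, 13)}

{(28, 31), (30, 13)}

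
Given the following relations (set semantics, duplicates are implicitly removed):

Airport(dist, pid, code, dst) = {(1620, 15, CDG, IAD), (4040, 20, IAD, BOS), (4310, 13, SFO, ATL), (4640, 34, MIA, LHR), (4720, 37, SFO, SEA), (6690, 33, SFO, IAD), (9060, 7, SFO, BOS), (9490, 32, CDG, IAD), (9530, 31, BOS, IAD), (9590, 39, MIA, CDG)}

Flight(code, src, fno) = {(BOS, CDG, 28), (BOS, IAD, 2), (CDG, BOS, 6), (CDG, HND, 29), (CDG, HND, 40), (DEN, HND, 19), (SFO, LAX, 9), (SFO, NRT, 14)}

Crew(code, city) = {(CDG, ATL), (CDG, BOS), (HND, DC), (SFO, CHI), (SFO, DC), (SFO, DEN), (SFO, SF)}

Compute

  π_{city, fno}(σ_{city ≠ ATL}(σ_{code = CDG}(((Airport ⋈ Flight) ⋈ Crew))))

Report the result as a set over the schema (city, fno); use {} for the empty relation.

{(BOS, 29), (BOS, 40), (BOS, 6)}

Airport ⋈ Flight (natural join on code): {(1620, 15, CDG, IAD, BOS, 6), (1620, 15, CDG, IAD, HND, 29), (1620, 15, CDG, IAD, HND, 40), (4310, 13, SFO, ATL, LAX, 9), (4310, 13, SFO, ATL, NRT, 14), (4720, 37, SFO, SEA, LAX, 9), (4720, 37, SFO, SEA, NRT, 14), (6690, 33, SFO, IAD, LAX, 9), (6690, 33, SFO, IAD, NRT, 14), (9060, 7, SFO, BOS, LAX, 9), (9060, 7, SFO, BOS, NRT, 14), (9490, 32, CDG, IAD, BOS, 6), (9490, 32, CDG, IAD, HND, 29), (9490, 32, CDG, IAD, HND, 40), (9530, 31, BOS, IAD, CDG, 28), (9530, 31, BOS, IAD, IAD, 2)}
(Airport ⋈ Flight) ⋈ Crew (natural join on code): {(1620, 15, CDG, IAD, BOS, 6, ATL), (1620, 15, CDG, IAD, BOS, 6, BOS), (1620, 15, CDG, IAD, HND, 29, ATL), (1620, 15, CDG, IAD, HND, 29, BOS), (1620, 15, CDG, IAD, HND, 40, ATL), (1620, 15, CDG, IAD, HND, 40, BOS), (4310, 13, SFO, ATL, LAX, 9, CHI), (4310, 13, SFO, ATL, LAX, 9, DC), (4310, 13, SFO, ATL, LAX, 9, DEN), (4310, 13, SFO, ATL, LAX, 9, SF), (4310, 13, SFO, ATL, NRT, 14, CHI), (4310, 13, SFO, ATL, NRT, 14, DC), (4310, 13, SFO, ATL, NRT, 14, DEN), (4310, 13, SFO, ATL, NRT, 14, SF), (4720, 37, SFO, SEA, LAX, 9, CHI), (4720, 37, SFO, SEA, LAX, 9, DC), (4720, 37, SFO, SEA, LAX, 9, DEN), (4720, 37, SFO, SEA, LAX, 9, SF), (4720, 37, SFO, SEA, NRT, 14, CHI), (4720, 37, SFO, SEA, NRT, 14, DC), (4720, 37, SFO, SEA, NRT, 14, DEN), (4720, 37, SFO, SEA, NRT, 14, SF), (6690, 33, SFO, IAD, LAX, 9, CHI), (6690, 33, SFO, IAD, LAX, 9, DC), (6690, 33, SFO, IAD, LAX, 9, DEN), (6690, 33, SFO, IAD, LAX, 9, SF), (6690, 33, SFO, IAD, NRT, 14, CHI), (6690, 33, SFO, IAD, NRT, 14, DC), (6690, 33, SFO, IAD, NRT, 14, DEN), (6690, 33, SFO, IAD, NRT, 14, SF), (9060, 7, SFO, BOS, LAX, 9, CHI), (9060, 7, SFO, BOS, LAX, 9, DC), (9060, 7, SFO, BOS, LAX, 9, DEN), (9060, 7, SFO, BOS, LAX, 9, SF), (9060, 7, SFO, BOS, NRT, 14, CHI), (9060, 7, SFO, BOS, NRT, 14, DC), (9060, 7, SFO, BOS, NRT, 14, DEN), (9060, 7, SFO, BOS, NRT, 14, SF), (9490, 32, CDG, IAD, BOS, 6, ATL), (9490, 32, CDG, IAD, BOS, 6, BOS), (9490, 32, CDG, IAD, HND, 29, ATL), (9490, 32, CDG, IAD, HND, 29, BOS), (9490, 32, CDG, IAD, HND, 40, ATL), (9490, 32, CDG, IAD, HND, 40, BOS)}
Apply σ_{code = CDG}; surviving tuples: {(1620, 15, CDG, IAD, BOS, 6, ATL), (1620, 15, CDG, IAD, BOS, 6, BOS), (1620, 15, CDG, IAD, HND, 29, ATL), (1620, 15, CDG, IAD, HND, 29, BOS), (1620, 15, CDG, IAD, HND, 40, ATL), (1620, 15, CDG, IAD, HND, 40, BOS), (9490, 32, CDG, IAD, BOS, 6, ATL), (9490, 32, CDG, IAD, BOS, 6, BOS), (9490, 32, CDG, IAD, HND, 29, ATL), (9490, 32, CDG, IAD, HND, 29, BOS), (9490, 32, CDG, IAD, HND, 40, ATL), (9490, 32, CDG, IAD, HND, 40, BOS)}
Apply σ_{city ≠ ATL}; surviving tuples: {(1620, 15, CDG, IAD, BOS, 6, BOS), (1620, 15, CDG, IAD, HND, 29, BOS), (1620, 15, CDG, IAD, HND, 40, BOS), (9490, 32, CDG, IAD, BOS, 6, BOS), (9490, 32, CDG, IAD, HND, 29, BOS), (9490, 32, CDG, IAD, HND, 40, BOS)}
π[city, fno]: project onto (city, fno) (3 duplicate(s) eliminated) → {(BOS, 29), (BOS, 40), (BOS, 6)}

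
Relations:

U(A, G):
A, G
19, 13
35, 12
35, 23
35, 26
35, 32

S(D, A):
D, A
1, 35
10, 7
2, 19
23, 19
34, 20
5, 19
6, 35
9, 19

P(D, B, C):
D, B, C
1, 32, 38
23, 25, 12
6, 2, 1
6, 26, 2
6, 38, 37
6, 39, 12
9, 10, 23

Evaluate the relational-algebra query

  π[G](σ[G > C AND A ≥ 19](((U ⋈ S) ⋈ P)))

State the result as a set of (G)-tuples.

{12, 13, 23, 26, 32}

U ⋈ S (natural join on A): {(19, 13, 2), (19, 13, 23), (19, 13, 5), (19, 13, 9), (35, 12, 1), (35, 12, 6), (35, 23, 1), (35, 23, 6), (35, 26, 1), (35, 26, 6), (35, 32, 1), (35, 32, 6)}
(U ⋈ S) ⋈ P (natural join on D): {(19, 13, 23, 25, 12), (19, 13, 9, 10, 23), (35, 12, 1, 32, 38), (35, 12, 6, 2, 1), (35, 12, 6, 26, 2), (35, 12, 6, 38, 37), (35, 12, 6, 39, 12), (35, 23, 1, 32, 38), (35, 23, 6, 2, 1), (35, 23, 6, 26, 2), (35, 23, 6, 38, 37), (35, 23, 6, 39, 12), (35, 26, 1, 32, 38), (35, 26, 6, 2, 1), (35, 26, 6, 26, 2), (35, 26, 6, 38, 37), (35, 26, 6, 39, 12), (35, 32, 1, 32, 38), (35, 32, 6, 2, 1), (35, 32, 6, 26, 2), (35, 32, 6, 38, 37), (35, 32, 6, 39, 12)}
σ[G > C AND A ≥ 19]: keep tuples satisfying G > C AND A ≥ 19 → {(19, 13, 23, 25, 12), (35, 12, 6, 2, 1), (35, 12, 6, 26, 2), (35, 23, 6, 2, 1), (35, 23, 6, 26, 2), (35, 23, 6, 39, 12), (35, 26, 6, 2, 1), (35, 26, 6, 26, 2), (35, 26, 6, 39, 12), (35, 32, 6, 2, 1), (35, 32, 6, 26, 2), (35, 32, 6, 39, 12)}
π[G]: project onto (G) (7 duplicate(s) eliminated) → {12, 13, 23, 26, 32}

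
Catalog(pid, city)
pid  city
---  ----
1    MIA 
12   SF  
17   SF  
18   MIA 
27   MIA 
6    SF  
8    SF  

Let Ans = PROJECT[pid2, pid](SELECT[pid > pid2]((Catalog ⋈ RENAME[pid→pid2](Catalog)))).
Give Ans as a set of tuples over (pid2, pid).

ρ[pid→pid2]: schema becomes (pid2, city); tuples unchanged.
Catalog ⋈ RENAME[pid→pid2](Catalog) (natural join on city): {(1, MIA, 1), (1, MIA, 18), (1, MIA, 27), (12, SF, 12), (12, SF, 17), (12, SF, 6), (12, SF, 8), (17, SF, 12), (17, SF, 17), (17, SF, 6), (17, SF, 8), (18, MIA, 1), (18, MIA, 18), (18, MIA, 27), (27, MIA, 1), (27, MIA, 18), (27, MIA, 27), (6, SF, 12), (6, SF, 17), (6, SF, 6), (6, SF, 8), (8, SF, 12), (8, SF, 17), (8, SF, 6), (8, SF, 8)}
σ[pid > pid2]: keep tuples satisfying pid > pid2 → {(12, SF, 6), (12, SF, 8), (17, SF, 12), (17, SF, 6), (17, SF, 8), (18, MIA, 1), (27, MIA, 1), (27, MIA, 18), (8, SF, 6)}
π_{pid2, pid} gives {(1, 18), (1, 27), (12, 17), (18, 27), (6, 12), (6, 17), (6, 8), (8, 12), (8, 17)}.

{(1, 18), (1, 27), (12, 17), (18, 27), (6, 12), (6, 17), (6, 8), (8, 12), (8, 17)}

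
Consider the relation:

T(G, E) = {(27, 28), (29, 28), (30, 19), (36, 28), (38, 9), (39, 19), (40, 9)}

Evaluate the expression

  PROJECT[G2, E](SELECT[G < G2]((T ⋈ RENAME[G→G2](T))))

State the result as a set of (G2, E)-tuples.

{(29, 28), (36, 28), (39, 19), (40, 9)}

ρ[G→G2]: schema becomes (G2, E); tuples unchanged.
T ⋈ RENAME[G→G2](T) (natural join on E): {(27, 28, 27), (27, 28, 29), (27, 28, 36), (29, 28, 27), (29, 28, 29), (29, 28, 36), (30, 19, 30), (30, 19, 39), (36, 28, 27), (36, 28, 29), (36, 28, 36), (38, 9, 38), (38, 9, 40), (39, 19, 30), (39, 19, 39), (40, 9, 38), (40, 9, 40)}
Filtering on G < G2 leaves {(27, 28, 29), (27, 28, 36), (29, 28, 36), (30, 19, 39), (38, 9, 40)}.
Projecting to G2, E (1 duplicate(s) eliminated): {(29, 28), (36, 28), (39, 19), (40, 9)}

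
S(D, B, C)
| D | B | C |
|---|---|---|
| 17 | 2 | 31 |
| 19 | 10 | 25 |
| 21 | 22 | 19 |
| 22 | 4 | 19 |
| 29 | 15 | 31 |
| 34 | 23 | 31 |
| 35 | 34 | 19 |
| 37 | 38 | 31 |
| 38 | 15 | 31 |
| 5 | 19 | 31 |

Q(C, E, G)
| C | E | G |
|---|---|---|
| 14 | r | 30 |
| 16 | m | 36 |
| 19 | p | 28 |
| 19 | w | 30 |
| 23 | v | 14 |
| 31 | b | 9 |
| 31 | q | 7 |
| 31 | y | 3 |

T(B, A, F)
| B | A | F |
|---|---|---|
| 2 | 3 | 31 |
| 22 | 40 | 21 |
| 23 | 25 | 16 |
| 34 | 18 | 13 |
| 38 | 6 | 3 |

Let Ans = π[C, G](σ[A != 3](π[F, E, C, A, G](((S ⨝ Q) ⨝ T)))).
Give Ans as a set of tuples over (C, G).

{(19, 28), (19, 30), (31, 3), (31, 7), (31, 9)}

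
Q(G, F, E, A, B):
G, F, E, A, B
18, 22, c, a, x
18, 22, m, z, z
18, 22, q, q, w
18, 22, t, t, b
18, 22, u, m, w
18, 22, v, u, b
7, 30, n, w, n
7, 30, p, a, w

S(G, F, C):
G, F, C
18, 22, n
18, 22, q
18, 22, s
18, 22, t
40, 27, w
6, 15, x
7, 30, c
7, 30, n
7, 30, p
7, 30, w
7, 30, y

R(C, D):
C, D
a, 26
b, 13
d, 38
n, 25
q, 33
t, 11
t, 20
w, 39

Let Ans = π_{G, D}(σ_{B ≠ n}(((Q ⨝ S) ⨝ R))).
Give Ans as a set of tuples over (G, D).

{(18, 11), (18, 20), (18, 25), (18, 33), (7, 25), (7, 39)}

Q ⋈ S (natural join on G, F): {(18, 22, c, a, x, n), (18, 22, c, a, x, q), (18, 22, c, a, x, s), (18, 22, c, a, x, t), (18, 22, m, z, z, n), (18, 22, m, z, z, q), (18, 22, m, z, z, s), (18, 22, m, z, z, t), (18, 22, q, q, w, n), (18, 22, q, q, w, q), (18, 22, q, q, w, s), (18, 22, q, q, w, t), (18, 22, t, t, b, n), (18, 22, t, t, b, q), (18, 22, t, t, b, s), (18, 22, t, t, b, t), (18, 22, u, m, w, n), (18, 22, u, m, w, q), (18, 22, u, m, w, s), (18, 22, u, m, w, t), (18, 22, v, u, b, n), (18, 22, v, u, b, q), (18, 22, v, u, b, s), (18, 22, v, u, b, t), (7, 30, n, w, n, c), (7, 30, n, w, n, n), (7, 30, n, w, n, p), (7, 30, n, w, n, w), (7, 30, n, w, n, y), (7, 30, p, a, w, c), (7, 30, p, a, w, n), (7, 30, p, a, w, p), (7, 30, p, a, w, w), (7, 30, p, a, w, y)}
(Q ⨝ S) ⋈ R (natural join on C): {(18, 22, c, a, x, n, 25), (18, 22, c, a, x, q, 33), (18, 22, c, a, x, t, 11), (18, 22, c, a, x, t, 20), (18, 22, m, z, z, n, 25), (18, 22, m, z, z, q, 33), (18, 22, m, z, z, t, 11), (18, 22, m, z, z, t, 20), (18, 22, q, q, w, n, 25), (18, 22, q, q, w, q, 33), (18, 22, q, q, w, t, 11), (18, 22, q, q, w, t, 20), (18, 22, t, t, b, n, 25), (18, 22, t, t, b, q, 33), (18, 22, t, t, b, t, 11), (18, 22, t, t, b, t, 20), (18, 22, u, m, w, n, 25), (18, 22, u, m, w, q, 33), (18, 22, u, m, w, t, 11), (18, 22, u, m, w, t, 20), (18, 22, v, u, b, n, 25), (18, 22, v, u, b, q, 33), (18, 22, v, u, b, t, 11), (18, 22, v, u, b, t, 20), (7, 30, n, w, n, n, 25), (7, 30, n, w, n, w, 39), (7, 30, p, a, w, n, 25), (7, 30, p, a, w, w, 39)}
Filtering on B ≠ n leaves {(18, 22, c, a, x, n, 25), (18, 22, c, a, x, q, 33), (18, 22, c, a, x, t, 11), (18, 22, c, a, x, t, 20), (18, 22, m, z, z, n, 25), (18, 22, m, z, z, q, 33), (18, 22, m, z, z, t, 11), (18, 22, m, z, z, t, 20), (18, 22, q, q, w, n, 25), (18, 22, q, q, w, q, 33), (18, 22, q, q, w, t, 11), (18, 22, q, q, w, t, 20), (18, 22, t, t, b, n, 25), (18, 22, t, t, b, q, 33), (18, 22, t, t, b, t, 11), (18, 22, t, t, b, t, 20), (18, 22, u, m, w, n, 25), (18, 22, u, m, w, q, 33), (18, 22, u, m, w, t, 11), (18, 22, u, m, w, t, 20), (18, 22, v, u, b, n, 25), (18, 22, v, u, b, q, 33), (18, 22, v, u, b, t, 11), (18, 22, v, u, b, t, 20), (7, 30, p, a, w, n, 25), (7, 30, p, a, w, w, 39)}.
Keep only column(s) G, D (20 duplicate(s) eliminated): {(18, 11), (18, 20), (18, 25), (18, 33), (7, 25), (7, 39)}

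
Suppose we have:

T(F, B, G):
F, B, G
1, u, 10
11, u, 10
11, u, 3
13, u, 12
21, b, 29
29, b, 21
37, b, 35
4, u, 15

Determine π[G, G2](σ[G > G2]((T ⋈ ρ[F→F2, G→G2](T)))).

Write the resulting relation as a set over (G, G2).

{(10, 3), (12, 10), (12, 3), (15, 10), (15, 12), (15, 3), (29, 21), (35, 21), (35, 29)}

ρ[F→F2, G→G2]: schema becomes (F2, B, G2); tuples unchanged.
T ⋈ ρ[F→F2, G→G2](T) (natural join on B): {(1, u, 10, 1, 10), (1, u, 10, 11, 10), (1, u, 10, 11, 3), (1, u, 10, 13, 12), (1, u, 10, 4, 15), (11, u, 10, 1, 10), (11, u, 10, 11, 10), (11, u, 10, 11, 3), (11, u, 10, 13, 12), (11, u, 10, 4, 15), (11, u, 3, 1, 10), (11, u, 3, 11, 10), (11, u, 3, 11, 3), (11, u, 3, 13, 12), (11, u, 3, 4, 15), (13, u, 12, 1, 10), (13, u, 12, 11, 10), (13, u, 12, 11, 3), (13, u, 12, 13, 12), (13, u, 12, 4, 15), (21, b, 29, 21, 29), (21, b, 29, 29, 21), (21, b, 29, 37, 35), (29, b, 21, 21, 29), (29, b, 21, 29, 21), (29, b, 21, 37, 35), (37, b, 35, 21, 29), (37, b, 35, 29, 21), (37, b, 35, 37, 35), (4, u, 15, 1, 10), (4, u, 15, 11, 10), (4, u, 15, 11, 3), (4, u, 15, 13, 12), (4, u, 15, 4, 15)}
Apply σ_{G > G2}; surviving tuples: {(1, u, 10, 11, 3), (11, u, 10, 11, 3), (13, u, 12, 1, 10), (13, u, 12, 11, 10), (13, u, 12, 11, 3), (21, b, 29, 29, 21), (37, b, 35, 21, 29), (37, b, 35, 29, 21), (4, u, 15, 1, 10), (4, u, 15, 11, 10), (4, u, 15, 11, 3), (4, u, 15, 13, 12)}
π_{G, G2} gives {(10, 3), (12, 10), (12, 3), (15, 10), (15, 12), (15, 3), (29, 21), (35, 21), (35, 29)} (3 duplicate(s) eliminated).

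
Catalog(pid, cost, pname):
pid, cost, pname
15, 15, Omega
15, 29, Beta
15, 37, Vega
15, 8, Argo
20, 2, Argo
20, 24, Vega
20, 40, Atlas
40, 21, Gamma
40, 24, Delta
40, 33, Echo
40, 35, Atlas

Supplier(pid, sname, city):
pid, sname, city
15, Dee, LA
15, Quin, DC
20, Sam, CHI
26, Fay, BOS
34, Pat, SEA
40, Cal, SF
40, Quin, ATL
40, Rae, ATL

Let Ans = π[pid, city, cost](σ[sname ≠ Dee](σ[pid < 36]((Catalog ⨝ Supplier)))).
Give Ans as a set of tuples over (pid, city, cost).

Joining Catalog and Supplier on pid yields {(15, 15, Omega, Dee, LA), (15, 15, Omega, Quin, DC), (15, 29, Beta, Dee, LA), (15, 29, Beta, Quin, DC), (15, 37, Vega, Dee, LA), (15, 37, Vega, Quin, DC), (15, 8, Argo, Dee, LA), (15, 8, Argo, Quin, DC), (20, 2, Argo, Sam, CHI), (20, 24, Vega, Sam, CHI), (20, 40, Atlas, Sam, CHI), (40, 21, Gamma, Cal, SF), (40, 21, Gamma, Quin, ATL), (40, 21, Gamma, Rae, ATL), (40, 24, Delta, Cal, SF), (40, 24, Delta, Quin, ATL), (40, 24, Delta, Rae, ATL), (40, 33, Echo, Cal, SF), (40, 33, Echo, Quin, ATL), (40, 33, Echo, Rae, ATL), (40, 35, Atlas, Cal, SF), (40, 35, Atlas, Quin, ATL), (40, 35, Atlas, Rae, ATL)}.
Apply σ_{pid < 36}; surviving tuples: {(15, 15, Omega, Dee, LA), (15, 15, Omega, Quin, DC), (15, 29, Beta, Dee, LA), (15, 29, Beta, Quin, DC), (15, 37, Vega, Dee, LA), (15, 37, Vega, Quin, DC), (15, 8, Argo, Dee, LA), (15, 8, Argo, Quin, DC), (20, 2, Argo, Sam, CHI), (20, 24, Vega, Sam, CHI), (20, 40, Atlas, Sam, CHI)}
Apply σ_{sname ≠ Dee}; surviving tuples: {(15, 15, Omega, Quin, DC), (15, 29, Beta, Quin, DC), (15, 37, Vega, Quin, DC), (15, 8, Argo, Quin, DC), (20, 2, Argo, Sam, CHI), (20, 24, Vega, Sam, CHI), (20, 40, Atlas, Sam, CHI)}
Keep only column(s) pid, city, cost: {(15, DC, 15), (15, DC, 29), (15, DC, 37), (15, DC, 8), (20, CHI, 2), (20, CHI, 24), (20, CHI, 40)}

{(15, DC, 15), (15, DC, 29), (15, DC, 37), (15, DC, 8), (20, CHI, 2), (20, CHI, 24), (20, CHI, 40)}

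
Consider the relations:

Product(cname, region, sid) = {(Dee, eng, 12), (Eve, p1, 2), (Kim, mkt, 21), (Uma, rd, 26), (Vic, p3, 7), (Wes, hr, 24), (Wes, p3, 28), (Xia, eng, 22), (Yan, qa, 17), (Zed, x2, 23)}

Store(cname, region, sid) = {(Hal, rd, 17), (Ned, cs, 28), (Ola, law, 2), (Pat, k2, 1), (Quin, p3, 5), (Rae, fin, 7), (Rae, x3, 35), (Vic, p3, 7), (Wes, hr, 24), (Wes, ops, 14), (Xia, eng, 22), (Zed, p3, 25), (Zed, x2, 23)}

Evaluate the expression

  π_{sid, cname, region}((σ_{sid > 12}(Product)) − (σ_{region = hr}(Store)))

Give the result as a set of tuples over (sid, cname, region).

Apply σ_{sid > 12}; surviving tuples: {(Kim, mkt, 21), (Uma, rd, 26), (Wes, hr, 24), (Wes, p3, 28), (Xia, eng, 22), (Yan, qa, 17), (Zed, x2, 23)}
Apply σ_{region = hr}; surviving tuples: {(Wes, hr, 24)}
Taking the difference: {(Kim, mkt, 21), (Uma, rd, 26), (Wes, p3, 28), (Xia, eng, 22), (Yan, qa, 17), (Zed, x2, 23)}
π_{sid, cname, region} gives {(17, Yan, qa), (21, Kim, mkt), (22, Xia, eng), (23, Zed, x2), (26, Uma, rd), (28, Wes, p3)}.

{(17, Yan, qa), (21, Kim, mkt), (22, Xia, eng), (23, Zed, x2), (26, Uma, rd), (28, Wes, p3)}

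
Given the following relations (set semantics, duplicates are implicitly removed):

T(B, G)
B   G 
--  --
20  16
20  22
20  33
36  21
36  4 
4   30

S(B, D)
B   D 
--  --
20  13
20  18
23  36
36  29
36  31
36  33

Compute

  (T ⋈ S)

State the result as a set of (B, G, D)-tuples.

{(20, 16, 13), (20, 16, 18), (20, 22, 13), (20, 22, 18), (20, 33, 13), (20, 33, 18), (36, 21, 29), (36, 21, 31), (36, 21, 33), (36, 4, 29), (36, 4, 31), (36, 4, 33)}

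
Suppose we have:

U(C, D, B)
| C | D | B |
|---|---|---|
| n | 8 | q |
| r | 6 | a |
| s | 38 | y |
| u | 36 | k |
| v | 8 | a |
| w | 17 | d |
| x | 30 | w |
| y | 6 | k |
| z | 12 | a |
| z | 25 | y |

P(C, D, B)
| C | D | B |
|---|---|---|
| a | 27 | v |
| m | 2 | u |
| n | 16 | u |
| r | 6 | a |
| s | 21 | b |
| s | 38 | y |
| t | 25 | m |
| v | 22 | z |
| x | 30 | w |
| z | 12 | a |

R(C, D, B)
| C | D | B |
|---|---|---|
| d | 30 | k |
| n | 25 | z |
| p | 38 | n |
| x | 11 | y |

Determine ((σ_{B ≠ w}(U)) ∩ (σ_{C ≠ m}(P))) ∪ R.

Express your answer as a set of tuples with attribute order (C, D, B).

{(d, 30, k), (n, 25, z), (p, 38, n), (r, 6, a), (s, 38, y), (x, 11, y), (z, 12, a)}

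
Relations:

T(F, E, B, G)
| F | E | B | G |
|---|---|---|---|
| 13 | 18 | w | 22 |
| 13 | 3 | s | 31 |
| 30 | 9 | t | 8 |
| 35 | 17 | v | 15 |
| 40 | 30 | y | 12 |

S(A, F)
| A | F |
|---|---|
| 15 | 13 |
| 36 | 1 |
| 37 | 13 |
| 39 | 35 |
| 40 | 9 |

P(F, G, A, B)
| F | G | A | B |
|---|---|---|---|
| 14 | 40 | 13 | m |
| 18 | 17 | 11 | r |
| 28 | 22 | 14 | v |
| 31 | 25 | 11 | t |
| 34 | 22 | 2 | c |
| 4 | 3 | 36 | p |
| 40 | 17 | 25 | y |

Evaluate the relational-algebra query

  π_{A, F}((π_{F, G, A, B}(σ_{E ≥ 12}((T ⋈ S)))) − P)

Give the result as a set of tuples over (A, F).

{(15, 13), (37, 13), (39, 35)}

Natural join on F: {(13, 18, w, 22, 15), (13, 18, w, 22, 37), (13, 3, s, 31, 15), (13, 3, s, 31, 37), (35, 17, v, 15, 39)}
σ[E ≥ 12]: keep tuples satisfying E ≥ 12 → {(13, 18, w, 22, 15), (13, 18, w, 22, 37), (35, 17, v, 15, 39)}
Projecting to F, G, A, B: {(13, 22, 15, w), (13, 22, 37, w), (35, 15, 39, v)}
Taking the difference: {(13, 22, 15, w), (13, 22, 37, w), (35, 15, 39, v)}
Projecting to A, F: {(15, 13), (37, 13), (39, 35)}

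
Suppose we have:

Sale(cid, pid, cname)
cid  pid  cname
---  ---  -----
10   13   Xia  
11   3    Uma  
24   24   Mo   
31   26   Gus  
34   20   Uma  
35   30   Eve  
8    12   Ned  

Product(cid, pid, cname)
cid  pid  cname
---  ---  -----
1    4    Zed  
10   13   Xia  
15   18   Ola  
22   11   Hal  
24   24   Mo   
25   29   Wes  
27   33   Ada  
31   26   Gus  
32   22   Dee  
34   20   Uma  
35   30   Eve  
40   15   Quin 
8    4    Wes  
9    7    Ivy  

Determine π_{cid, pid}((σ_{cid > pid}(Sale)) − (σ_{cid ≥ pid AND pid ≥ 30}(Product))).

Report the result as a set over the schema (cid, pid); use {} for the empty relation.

{(11, 3), (31, 26), (34, 20)}

Selection cid > pid: {(11, 3, Uma), (31, 26, Gus), (34, 20, Uma), (35, 30, Eve)}
Selection cid ≥ pid AND pid ≥ 30: {(35, 30, Eve)}
Difference: {(11, 3, Uma), (31, 26, Gus), (34, 20, Uma), (35, 30, Eve)} with {(35, 30, Eve)} → {(11, 3, Uma), (31, 26, Gus), (34, 20, Uma)}
π[cid, pid]: project onto (cid, pid) → {(11, 3), (31, 26), (34, 20)}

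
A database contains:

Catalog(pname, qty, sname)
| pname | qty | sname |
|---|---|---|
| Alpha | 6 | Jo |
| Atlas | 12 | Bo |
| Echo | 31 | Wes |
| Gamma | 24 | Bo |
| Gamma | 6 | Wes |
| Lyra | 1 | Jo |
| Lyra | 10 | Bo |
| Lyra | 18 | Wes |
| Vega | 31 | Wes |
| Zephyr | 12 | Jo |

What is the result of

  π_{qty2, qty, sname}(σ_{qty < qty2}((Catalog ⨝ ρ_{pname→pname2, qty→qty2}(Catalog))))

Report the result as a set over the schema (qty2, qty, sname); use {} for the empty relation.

{(12, 1, Jo), (12, 10, Bo), (12, 6, Jo), (18, 6, Wes), (24, 10, Bo), (24, 12, Bo), (31, 18, Wes), (31, 6, Wes), (6, 1, Jo)}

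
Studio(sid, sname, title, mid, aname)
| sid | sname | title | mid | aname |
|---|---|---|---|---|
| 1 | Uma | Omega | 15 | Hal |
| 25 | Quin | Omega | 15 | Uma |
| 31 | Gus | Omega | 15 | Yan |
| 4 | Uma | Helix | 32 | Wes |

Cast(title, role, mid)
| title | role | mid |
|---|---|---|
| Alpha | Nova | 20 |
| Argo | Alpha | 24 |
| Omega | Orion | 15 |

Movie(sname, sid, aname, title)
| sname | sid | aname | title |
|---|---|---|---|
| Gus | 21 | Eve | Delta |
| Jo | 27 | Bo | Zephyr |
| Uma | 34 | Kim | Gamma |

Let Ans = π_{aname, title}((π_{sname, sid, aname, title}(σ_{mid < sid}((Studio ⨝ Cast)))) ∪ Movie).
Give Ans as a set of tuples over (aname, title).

{(Bo, Zephyr), (Eve, Delta), (Kim, Gamma), (Uma, Omega), (Yan, Omega)}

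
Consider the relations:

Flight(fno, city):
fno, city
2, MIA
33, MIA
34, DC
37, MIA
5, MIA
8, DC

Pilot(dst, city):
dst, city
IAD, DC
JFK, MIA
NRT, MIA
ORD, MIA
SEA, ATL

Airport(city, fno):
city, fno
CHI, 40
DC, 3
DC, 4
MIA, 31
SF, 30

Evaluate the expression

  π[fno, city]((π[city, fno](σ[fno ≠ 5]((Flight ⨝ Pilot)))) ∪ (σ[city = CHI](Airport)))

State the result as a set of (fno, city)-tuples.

Natural join on city: {(2, MIA, JFK), (2, MIA, NRT), (2, MIA, ORD), (33, MIA, JFK), (33, MIA, NRT), (33, MIA, ORD), (34, DC, IAD), (37, MIA, JFK), (37, MIA, NRT), (37, MIA, ORD), (5, MIA, JFK), (5, MIA, NRT), (5, MIA, ORD), (8, DC, IAD)}
Apply σ_{fno ≠ 5}; surviving tuples: {(2, MIA, JFK), (2, MIA, NRT), (2, MIA, ORD), (33, MIA, JFK), (33, MIA, NRT), (33, MIA, ORD), (34, DC, IAD), (37, MIA, JFK), (37, MIA, NRT), (37, MIA, ORD), (8, DC, IAD)}
Keep only column(s) city, fno (6 duplicate(s) eliminated): {(DC, 34), (DC, 8), (MIA, 2), (MIA, 33), (MIA, 37)}
Apply σ_{city = CHI}; surviving tuples: {(CHI, 40)}
Union: {(DC, 34), (DC, 8), (MIA, 2), (MIA, 33), (MIA, 37)} with {(CHI, 40)} → {(CHI, 40), (DC, 34), (DC, 8), (MIA, 2), (MIA, 33), (MIA, 37)}
Keep only column(s) fno, city: {(2, MIA), (33, MIA), (34, DC), (37, MIA), (40, CHI), (8, DC)}

{(2, MIA), (33, MIA), (34, DC), (37, MIA), (40, CHI), (8, DC)}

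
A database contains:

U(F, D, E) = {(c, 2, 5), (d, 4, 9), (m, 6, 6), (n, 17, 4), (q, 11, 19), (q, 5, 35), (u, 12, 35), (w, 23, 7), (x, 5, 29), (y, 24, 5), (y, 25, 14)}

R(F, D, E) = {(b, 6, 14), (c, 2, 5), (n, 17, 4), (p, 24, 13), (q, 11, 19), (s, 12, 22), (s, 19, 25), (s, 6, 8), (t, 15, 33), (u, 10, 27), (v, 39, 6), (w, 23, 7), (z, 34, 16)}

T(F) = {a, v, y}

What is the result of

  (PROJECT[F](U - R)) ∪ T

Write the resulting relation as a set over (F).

Set difference of the two operands is {(d, 4, 9), (m, 6, 6), (q, 5, 35), (u, 12, 35), (x, 5, 29), (y, 24, 5), (y, 25, 14)}.
Keep only column(s) F (1 duplicate(s) eliminated): {d, m, q, u, x, y}
Set union of the two operands is {a, d, m, q, u, v, x, y}.

{a, d, m, q, u, v, x, y}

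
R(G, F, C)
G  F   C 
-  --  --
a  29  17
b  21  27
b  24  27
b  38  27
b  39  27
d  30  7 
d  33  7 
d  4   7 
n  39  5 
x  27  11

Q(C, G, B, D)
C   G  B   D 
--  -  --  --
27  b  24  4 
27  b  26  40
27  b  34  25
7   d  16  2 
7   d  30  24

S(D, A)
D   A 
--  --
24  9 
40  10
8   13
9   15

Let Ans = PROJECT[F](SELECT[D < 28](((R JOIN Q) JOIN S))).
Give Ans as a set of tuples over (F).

Joining R and Q on G, C yields {(b, 21, 27, 24, 4), (b, 21, 27, 26, 40), (b, 21, 27, 34, 25), (b, 24, 27, 24, 4), (b, 24, 27, 26, 40), (b, 24, 27, 34, 25), (b, 38, 27, 24, 4), (b, 38, 27, 26, 40), (b, 38, 27, 34, 25), (b, 39, 27, 24, 4), (b, 39, 27, 26, 40), (b, 39, 27, 34, 25), (d, 30, 7, 16, 2), (d, 30, 7, 30, 24), (d, 33, 7, 16, 2), (d, 33, 7, 30, 24), (d, 4, 7, 16, 2), (d, 4, 7, 30, 24)}.
Joining (R JOIN Q) and S on D yields {(b, 21, 27, 26, 40, 10), (b, 24, 27, 26, 40, 10), (b, 38, 27, 26, 40, 10), (b, 39, 27, 26, 40, 10), (d, 30, 7, 30, 24, 9), (d, 33, 7, 30, 24, 9), (d, 4, 7, 30, 24, 9)}.
σ[D < 28]: keep tuples satisfying D < 28 → {(d, 30, 7, 30, 24, 9), (d, 33, 7, 30, 24, 9), (d, 4, 7, 30, 24, 9)}
π_{F} gives {30, 33, 4}.

{30, 33, 4}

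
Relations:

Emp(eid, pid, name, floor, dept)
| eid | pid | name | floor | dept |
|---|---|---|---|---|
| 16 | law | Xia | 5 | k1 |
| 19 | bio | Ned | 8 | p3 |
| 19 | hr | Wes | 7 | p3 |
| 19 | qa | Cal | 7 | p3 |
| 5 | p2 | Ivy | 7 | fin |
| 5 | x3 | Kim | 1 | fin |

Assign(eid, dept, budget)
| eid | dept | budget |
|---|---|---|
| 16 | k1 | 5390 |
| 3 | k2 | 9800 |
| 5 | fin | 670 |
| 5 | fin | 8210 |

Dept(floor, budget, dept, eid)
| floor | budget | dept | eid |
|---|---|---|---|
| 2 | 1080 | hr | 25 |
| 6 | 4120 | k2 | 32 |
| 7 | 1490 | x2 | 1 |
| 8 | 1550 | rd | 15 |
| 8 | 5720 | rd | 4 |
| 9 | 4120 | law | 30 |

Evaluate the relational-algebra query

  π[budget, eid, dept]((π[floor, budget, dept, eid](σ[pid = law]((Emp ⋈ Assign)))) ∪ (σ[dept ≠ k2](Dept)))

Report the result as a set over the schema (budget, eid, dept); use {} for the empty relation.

{(1080, 25, hr), (1490, 1, x2), (1550, 15, rd), (4120, 30, law), (5390, 16, k1), (5720, 4, rd)}

Emp ⋈ Assign (natural join on eid, dept): {(16, law, Xia, 5, k1, 5390), (5, p2, Ivy, 7, fin, 670), (5, p2, Ivy, 7, fin, 8210), (5, x3, Kim, 1, fin, 670), (5, x3, Kim, 1, fin, 8210)}
Selection pid = law: {(16, law, Xia, 5, k1, 5390)}
Projecting to floor, budget, dept, eid: {(5, 5390, k1, 16)}
Selection dept ≠ k2: {(2, 1080, hr, 25), (7, 1490, x2, 1), (8, 1550, rd, 15), (8, 5720, rd, 4), (9, 4120, law, 30)}
Set union of the two operands is {(2, 1080, hr, 25), (5, 5390, k1, 16), (7, 1490, x2, 1), (8, 1550, rd, 15), (8, 5720, rd, 4), (9, 4120, law, 30)}.
Projecting to budget, eid, dept: {(1080, 25, hr), (1490, 1, x2), (1550, 15, rd), (4120, 30, law), (5390, 16, k1), (5720, 4, rd)}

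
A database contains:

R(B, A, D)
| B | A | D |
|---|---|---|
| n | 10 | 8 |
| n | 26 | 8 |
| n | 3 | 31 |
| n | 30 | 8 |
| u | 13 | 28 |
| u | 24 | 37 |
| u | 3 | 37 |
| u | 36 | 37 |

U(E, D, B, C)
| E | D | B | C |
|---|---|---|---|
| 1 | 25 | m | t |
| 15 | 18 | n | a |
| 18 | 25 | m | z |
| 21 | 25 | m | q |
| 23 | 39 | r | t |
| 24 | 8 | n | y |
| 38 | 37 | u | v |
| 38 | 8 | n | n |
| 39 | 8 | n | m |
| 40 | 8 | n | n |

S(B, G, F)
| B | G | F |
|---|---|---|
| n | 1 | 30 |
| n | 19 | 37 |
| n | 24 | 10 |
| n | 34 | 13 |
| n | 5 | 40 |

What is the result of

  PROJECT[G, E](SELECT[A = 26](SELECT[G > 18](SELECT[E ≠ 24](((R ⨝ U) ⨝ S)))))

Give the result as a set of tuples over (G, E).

Natural join on B, D: {(n, 10, 8, 24, y), (n, 10, 8, 38, n), (n, 10, 8, 39, m), (n, 10, 8, 40, n), (n, 26, 8, 24, y), (n, 26, 8, 38, n), (n, 26, 8, 39, m), (n, 26, 8, 40, n), (n, 30, 8, 24, y), (n, 30, 8, 38, n), (n, 30, 8, 39, m), (n, 30, 8, 40, n), (u, 24, 37, 38, v), (u, 3, 37, 38, v), (u, 36, 37, 38, v)}
Natural join on B: {(n, 10, 8, 24, y, 1, 30), (n, 10, 8, 24, y, 19, 37), (n, 10, 8, 24, y, 24, 10), (n, 10, 8, 24, y, 34, 13), (n, 10, 8, 24, y, 5, 40), (n, 10, 8, 38, n, 1, 30), (n, 10, 8, 38, n, 19, 37), (n, 10, 8, 38, n, 24, 10), (n, 10, 8, 38, n, 34, 13), (n, 10, 8, 38, n, 5, 40), (n, 10, 8, 39, m, 1, 30), (n, 10, 8, 39, m, 19, 37), (n, 10, 8, 39, m, 24, 10), (n, 10, 8, 39, m, 34, 13), (n, 10, 8, 39, m, 5, 40), (n, 10, 8, 40, n, 1, 30), (n, 10, 8, 40, n, 19, 37), (n, 10, 8, 40, n, 24, 10), (n, 10, 8, 40, n, 34, 13), (n, 10, 8, 40, n, 5, 40), (n, 26, 8, 24, y, 1, 30), (n, 26, 8, 24, y, 19, 37), (n, 26, 8, 24, y, 24, 10), (n, 26, 8, 24, y, 34, 13), (n, 26, 8, 24, y, 5, 40), (n, 26, 8, 38, n, 1, 30), (n, 26, 8, 38, n, 19, 37), (n, 26, 8, 38, n, 24, 10), (n, 26, 8, 38, n, 34, 13), (n, 26, 8, 38, n, 5, 40), (n, 26, 8, 39, m, 1, 30), (n, 26, 8, 39, m, 19, 37), (n, 26, 8, 39, m, 24, 10), (n, 26, 8, 39, m, 34, 13), (n, 26, 8, 39, m, 5, 40), (n, 26, 8, 40, n, 1, 30), (n, 26, 8, 40, n, 19, 37), (n, 26, 8, 40, n, 24, 10), (n, 26, 8, 40, n, 34, 13), (n, 26, 8, 40, n, 5, 40), (n, 30, 8, 24, y, 1, 30), (n, 30, 8, 24, y, 19, 37), (n, 30, 8, 24, y, 24, 10), (n, 30, 8, 24, y, 34, 13), (n, 30, 8, 24, y, 5, 40), (n, 30, 8, 38, n, 1, 30), (n, 30, 8, 38, n, 19, 37), (n, 30, 8, 38, n, 24, 10), (n, 30, 8, 38, n, 34, 13), (n, 30, 8, 38, n, 5, 40), (n, 30, 8, 39, m, 1, 30), (n, 30, 8, 39, m, 19, 37), (n, 30, 8, 39, m, 24, 10), (n, 30, 8, 39, m, 34, 13), (n, 30, 8, 39, m, 5, 40), (n, 30, 8, 40, n, 1, 30), (n, 30, 8, 40, n, 19, 37), (n, 30, 8, 40, n, 24, 10), (n, 30, 8, 40, n, 34, 13), (n, 30, 8, 40, n, 5, 40)}
Selection E ≠ 24: {(n, 10, 8, 38, n, 1, 30), (n, 10, 8, 38, n, 19, 37), (n, 10, 8, 38, n, 24, 10), (n, 10, 8, 38, n, 34, 13), (n, 10, 8, 38, n, 5, 40), (n, 10, 8, 39, m, 1, 30), (n, 10, 8, 39, m, 19, 37), (n, 10, 8, 39, m, 24, 10), (n, 10, 8, 39, m, 34, 13), (n, 10, 8, 39, m, 5, 40), (n, 10, 8, 40, n, 1, 30), (n, 10, 8, 40, n, 19, 37), (n, 10, 8, 40, n, 24, 10), (n, 10, 8, 40, n, 34, 13), (n, 10, 8, 40, n, 5, 40), (n, 26, 8, 38, n, 1, 30), (n, 26, 8, 38, n, 19, 37), (n, 26, 8, 38, n, 24, 10), (n, 26, 8, 38, n, 34, 13), (n, 26, 8, 38, n, 5, 40), (n, 26, 8, 39, m, 1, 30), (n, 26, 8, 39, m, 19, 37), (n, 26, 8, 39, m, 24, 10), (n, 26, 8, 39, m, 34, 13), (n, 26, 8, 39, m, 5, 40), (n, 26, 8, 40, n, 1, 30), (n, 26, 8, 40, n, 19, 37), (n, 26, 8, 40, n, 24, 10), (n, 26, 8, 40, n, 34, 13), (n, 26, 8, 40, n, 5, 40), (n, 30, 8, 38, n, 1, 30), (n, 30, 8, 38, n, 19, 37), (n, 30, 8, 38, n, 24, 10), (n, 30, 8, 38, n, 34, 13), (n, 30, 8, 38, n, 5, 40), (n, 30, 8, 39, m, 1, 30), (n, 30, 8, 39, m, 19, 37), (n, 30, 8, 39, m, 24, 10), (n, 30, 8, 39, m, 34, 13), (n, 30, 8, 39, m, 5, 40), (n, 30, 8, 40, n, 1, 30), (n, 30, 8, 40, n, 19, 37), (n, 30, 8, 40, n, 24, 10), (n, 30, 8, 40, n, 34, 13), (n, 30, 8, 40, n, 5, 40)}
Selection G > 18: {(n, 10, 8, 38, n, 19, 37), (n, 10, 8, 38, n, 24, 10), (n, 10, 8, 38, n, 34, 13), (n, 10, 8, 39, m, 19, 37), (n, 10, 8, 39, m, 24, 10), (n, 10, 8, 39, m, 34, 13), (n, 10, 8, 40, n, 19, 37), (n, 10, 8, 40, n, 24, 10), (n, 10, 8, 40, n, 34, 13), (n, 26, 8, 38, n, 19, 37), (n, 26, 8, 38, n, 24, 10), (n, 26, 8, 38, n, 34, 13), (n, 26, 8, 39, m, 19, 37), (n, 26, 8, 39, m, 24, 10), (n, 26, 8, 39, m, 34, 13), (n, 26, 8, 40, n, 19, 37), (n, 26, 8, 40, n, 24, 10), (n, 26, 8, 40, n, 34, 13), (n, 30, 8, 38, n, 19, 37), (n, 30, 8, 38, n, 24, 10), (n, 30, 8, 38, n, 34, 13), (n, 30, 8, 39, m, 19, 37), (n, 30, 8, 39, m, 24, 10), (n, 30, 8, 39, m, 34, 13), (n, 30, 8, 40, n, 19, 37), (n, 30, 8, 40, n, 24, 10), (n, 30, 8, 40, n, 34, 13)}
Selection A = 26: {(n, 26, 8, 38, n, 19, 37), (n, 26, 8, 38, n, 24, 10), (n, 26, 8, 38, n, 34, 13), (n, 26, 8, 39, m, 19, 37), (n, 26, 8, 39, m, 24, 10), (n, 26, 8, 39, m, 34, 13), (n, 26, 8, 40, n, 19, 37), (n, 26, 8, 40, n, 24, 10), (n, 26, 8, 40, n, 34, 13)}
Projecting to G, E: {(19, 38), (19, 39), (19, 40), (24, 38), (24, 39), (24, 40), (34, 38), (34, 39), (34, 40)}

{(19, 38), (19, 39), (19, 40), (24, 38), (24, 39), (24, 40), (34, 38), (34, 39), (34, 40)}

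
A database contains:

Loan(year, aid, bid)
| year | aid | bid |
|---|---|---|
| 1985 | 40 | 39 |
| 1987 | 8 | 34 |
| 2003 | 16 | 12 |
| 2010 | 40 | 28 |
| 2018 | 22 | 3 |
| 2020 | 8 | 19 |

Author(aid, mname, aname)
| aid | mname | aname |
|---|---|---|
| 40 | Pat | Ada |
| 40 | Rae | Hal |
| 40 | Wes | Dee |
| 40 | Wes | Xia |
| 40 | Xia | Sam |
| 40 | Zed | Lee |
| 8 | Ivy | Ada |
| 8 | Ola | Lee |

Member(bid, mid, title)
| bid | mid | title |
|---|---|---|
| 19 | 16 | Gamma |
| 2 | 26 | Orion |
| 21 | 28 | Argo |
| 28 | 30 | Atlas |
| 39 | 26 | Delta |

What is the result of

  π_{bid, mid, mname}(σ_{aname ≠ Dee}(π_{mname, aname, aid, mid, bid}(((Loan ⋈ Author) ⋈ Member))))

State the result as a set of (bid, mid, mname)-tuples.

{(19, 16, Ivy), (19, 16, Ola), (28, 30, Pat), (28, 30, Rae), (28, 30, Wes), (28, 30, Xia), (28, 30, Zed), (39, 26, Pat), (39, 26, Rae), (39, 26, Wes), (39, 26, Xia), (39, 26, Zed)}

Joining Loan and Author on aid yields {(1985, 40, 39, Pat, Ada), (1985, 40, 39, Rae, Hal), (1985, 40, 39, Wes, Dee), (1985, 40, 39, Wes, Xia), (1985, 40, 39, Xia, Sam), (1985, 40, 39, Zed, Lee), (1987, 8, 34, Ivy, Ada), (1987, 8, 34, Ola, Lee), (2010, 40, 28, Pat, Ada), (2010, 40, 28, Rae, Hal), (2010, 40, 28, Wes, Dee), (2010, 40, 28, Wes, Xia), (2010, 40, 28, Xia, Sam), (2010, 40, 28, Zed, Lee), (2020, 8, 19, Ivy, Ada), (2020, 8, 19, Ola, Lee)}.
Joining (Loan ⋈ Author) and Member on bid yields {(1985, 40, 39, Pat, Ada, 26, Delta), (1985, 40, 39, Rae, Hal, 26, Delta), (1985, 40, 39, Wes, Dee, 26, Delta), (1985, 40, 39, Wes, Xia, 26, Delta), (1985, 40, 39, Xia, Sam, 26, Delta), (1985, 40, 39, Zed, Lee, 26, Delta), (2010, 40, 28, Pat, Ada, 30, Atlas), (2010, 40, 28, Rae, Hal, 30, Atlas), (2010, 40, 28, Wes, Dee, 30, Atlas), (2010, 40, 28, Wes, Xia, 30, Atlas), (2010, 40, 28, Xia, Sam, 30, Atlas), (2010, 40, 28, Zed, Lee, 30, Atlas), (2020, 8, 19, Ivy, Ada, 16, Gamma), (2020, 8, 19, Ola, Lee, 16, Gamma)}.
Keep only column(s) mname, aname, aid, mid, bid: {(Ivy, Ada, 8, 16, 19), (Ola, Lee, 8, 16, 19), (Pat, Ada, 40, 26, 39), (Pat, Ada, 40, 30, 28), (Rae, Hal, 40, 26, 39), (Rae, Hal, 40, 30, 28), (Wes, Dee, 40, 26, 39), (Wes, Dee, 40, 30, 28), (Wes, Xia, 40, 26, 39), (Wes, Xia, 40, 30, 28), (Xia, Sam, 40, 26, 39), (Xia, Sam, 40, 30, 28), (Zed, Lee, 40, 26, 39), (Zed, Lee, 40, 30, 28)}
Apply σ_{aname ≠ Dee}; surviving tuples: {(Ivy, Ada, 8, 16, 19), (Ola, Lee, 8, 16, 19), (Pat, Ada, 40, 26, 39), (Pat, Ada, 40, 30, 28), (Rae, Hal, 40, 26, 39), (Rae, Hal, 40, 30, 28), (Wes, Xia, 40, 26, 39), (Wes, Xia, 40, 30, 28), (Xia, Sam, 40, 26, 39), (Xia, Sam, 40, 30, 28), (Zed, Lee, 40, 26, 39), (Zed, Lee, 40, 30, 28)}
Keep only column(s) bid, mid, mname: {(19, 16, Ivy), (19, 16, Ola), (28, 30, Pat), (28, 30, Rae), (28, 30, Wes), (28, 30, Xia), (28, 30, Zed), (39, 26, Pat), (39, 26, Rae), (39, 26, Wes), (39, 26, Xia), (39, 26, Zed)}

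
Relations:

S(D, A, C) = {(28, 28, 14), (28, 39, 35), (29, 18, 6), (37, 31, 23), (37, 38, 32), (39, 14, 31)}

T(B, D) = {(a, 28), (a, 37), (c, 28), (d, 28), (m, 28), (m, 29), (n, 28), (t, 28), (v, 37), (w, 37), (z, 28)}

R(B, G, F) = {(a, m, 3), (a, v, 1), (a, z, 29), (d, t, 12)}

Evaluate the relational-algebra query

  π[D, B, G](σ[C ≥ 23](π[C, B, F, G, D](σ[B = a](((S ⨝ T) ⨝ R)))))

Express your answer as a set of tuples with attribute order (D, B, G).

{(28, a, m), (28, a, v), (28, a, z), (37, a, m), (37, a, v), (37, a, z)}

Joining S and T on D yields {(28, 28, 14, a), (28, 28, 14, c), (28, 28, 14, d), (28, 28, 14, m), (28, 28, 14, n), (28, 28, 14, t), (28, 28, 14, z), (28, 39, 35, a), (28, 39, 35, c), (28, 39, 35, d), (28, 39, 35, m), (28, 39, 35, n), (28, 39, 35, t), (28, 39, 35, z), (29, 18, 6, m), (37, 31, 23, a), (37, 31, 23, v), (37, 31, 23, w), (37, 38, 32, a), (37, 38, 32, v), (37, 38, 32, w)}.
Joining (S ⨝ T) and R on B yields {(28, 28, 14, a, m, 3), (28, 28, 14, a, v, 1), (28, 28, 14, a, z, 29), (28, 28, 14, d, t, 12), (28, 39, 35, a, m, 3), (28, 39, 35, a, v, 1), (28, 39, 35, a, z, 29), (28, 39, 35, d, t, 12), (37, 31, 23, a, m, 3), (37, 31, 23, a, v, 1), (37, 31, 23, a, z, 29), (37, 38, 32, a, m, 3), (37, 38, 32, a, v, 1), (37, 38, 32, a, z, 29)}.
Filtering on B = a leaves {(28, 28, 14, a, m, 3), (28, 28, 14, a, v, 1), (28, 28, 14, a, z, 29), (28, 39, 35, a, m, 3), (28, 39, 35, a, v, 1), (28, 39, 35, a, z, 29), (37, 31, 23, a, m, 3), (37, 31, 23, a, v, 1), (37, 31, 23, a, z, 29), (37, 38, 32, a, m, 3), (37, 38, 32, a, v, 1), (37, 38, 32, a, z, 29)}.
Keep only column(s) C, B, F, G, D: {(14, a, 1, v, 28), (14, a, 29, z, 28), (14, a, 3, m, 28), (23, a, 1, v, 37), (23, a, 29, z, 37), (23, a, 3, m, 37), (32, a, 1, v, 37), (32, a, 29, z, 37), (32, a, 3, m, 37), (35, a, 1, v, 28), (35, a, 29, z, 28), (35, a, 3, m, 28)}
Filtering on C ≥ 23 leaves {(23, a, 1, v, 37), (23, a, 29, z, 37), (23, a, 3, m, 37), (32, a, 1, v, 37), (32, a, 29, z, 37), (32, a, 3, m, 37), (35, a, 1, v, 28), (35, a, 29, z, 28), (35, a, 3, m, 28)}.
Keep only column(s) D, B, G (3 duplicate(s) eliminated): {(28, a, m), (28, a, v), (28, a, z), (37, a, m), (37, a, v), (37, a, z)}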